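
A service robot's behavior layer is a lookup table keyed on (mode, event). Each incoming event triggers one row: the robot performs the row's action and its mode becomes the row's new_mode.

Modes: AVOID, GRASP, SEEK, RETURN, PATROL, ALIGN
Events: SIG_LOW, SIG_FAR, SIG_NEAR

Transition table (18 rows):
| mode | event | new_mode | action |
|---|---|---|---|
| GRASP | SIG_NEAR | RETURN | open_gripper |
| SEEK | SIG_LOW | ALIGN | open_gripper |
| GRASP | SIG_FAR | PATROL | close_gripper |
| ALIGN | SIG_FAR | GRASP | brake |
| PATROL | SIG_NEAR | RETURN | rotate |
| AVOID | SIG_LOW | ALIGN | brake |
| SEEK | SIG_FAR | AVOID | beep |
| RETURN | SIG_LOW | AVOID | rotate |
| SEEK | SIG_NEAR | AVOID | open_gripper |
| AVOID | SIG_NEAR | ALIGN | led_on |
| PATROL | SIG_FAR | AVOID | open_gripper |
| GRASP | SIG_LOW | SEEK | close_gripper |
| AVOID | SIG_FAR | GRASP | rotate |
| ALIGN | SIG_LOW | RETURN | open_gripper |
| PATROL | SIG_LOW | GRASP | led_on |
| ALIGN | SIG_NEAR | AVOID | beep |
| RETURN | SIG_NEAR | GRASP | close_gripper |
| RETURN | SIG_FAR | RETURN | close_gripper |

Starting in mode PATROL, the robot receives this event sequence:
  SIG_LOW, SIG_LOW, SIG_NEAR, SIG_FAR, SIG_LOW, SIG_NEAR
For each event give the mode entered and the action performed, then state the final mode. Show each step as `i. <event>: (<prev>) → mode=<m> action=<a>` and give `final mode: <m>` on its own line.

1. SIG_LOW: (PATROL) → mode=GRASP action=led_on
2. SIG_LOW: (GRASP) → mode=SEEK action=close_gripper
3. SIG_NEAR: (SEEK) → mode=AVOID action=open_gripper
4. SIG_FAR: (AVOID) → mode=GRASP action=rotate
5. SIG_LOW: (GRASP) → mode=SEEK action=close_gripper
6. SIG_NEAR: (SEEK) → mode=AVOID action=open_gripper

final mode: AVOID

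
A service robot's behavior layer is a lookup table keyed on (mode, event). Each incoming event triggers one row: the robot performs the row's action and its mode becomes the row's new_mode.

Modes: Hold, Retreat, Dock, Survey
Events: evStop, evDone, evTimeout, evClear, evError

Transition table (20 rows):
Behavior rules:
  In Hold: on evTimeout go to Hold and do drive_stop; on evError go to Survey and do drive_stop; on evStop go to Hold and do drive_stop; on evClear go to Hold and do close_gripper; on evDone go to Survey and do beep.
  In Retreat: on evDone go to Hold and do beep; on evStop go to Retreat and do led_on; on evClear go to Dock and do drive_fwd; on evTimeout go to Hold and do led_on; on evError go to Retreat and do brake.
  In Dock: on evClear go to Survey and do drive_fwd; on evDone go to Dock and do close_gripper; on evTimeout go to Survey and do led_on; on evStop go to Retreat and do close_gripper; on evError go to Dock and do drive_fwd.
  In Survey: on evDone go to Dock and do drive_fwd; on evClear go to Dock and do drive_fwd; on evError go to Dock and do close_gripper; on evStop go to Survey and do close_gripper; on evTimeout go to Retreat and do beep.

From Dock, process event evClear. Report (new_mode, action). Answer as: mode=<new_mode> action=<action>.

mode=Survey action=drive_fwd

current mode = Dock; filter table to that mode:
  (Dock, evClear) → (Survey, drive_fwd)  ← event matches
  (Dock, evDone) → (Dock, close_gripper)
  (Dock, evTimeout) → (Survey, led_on)
  (Dock, evStop) → (Retreat, close_gripper)
  (Dock, evError) → (Dock, drive_fwd)
event = evClear selects (Survey, drive_fwd)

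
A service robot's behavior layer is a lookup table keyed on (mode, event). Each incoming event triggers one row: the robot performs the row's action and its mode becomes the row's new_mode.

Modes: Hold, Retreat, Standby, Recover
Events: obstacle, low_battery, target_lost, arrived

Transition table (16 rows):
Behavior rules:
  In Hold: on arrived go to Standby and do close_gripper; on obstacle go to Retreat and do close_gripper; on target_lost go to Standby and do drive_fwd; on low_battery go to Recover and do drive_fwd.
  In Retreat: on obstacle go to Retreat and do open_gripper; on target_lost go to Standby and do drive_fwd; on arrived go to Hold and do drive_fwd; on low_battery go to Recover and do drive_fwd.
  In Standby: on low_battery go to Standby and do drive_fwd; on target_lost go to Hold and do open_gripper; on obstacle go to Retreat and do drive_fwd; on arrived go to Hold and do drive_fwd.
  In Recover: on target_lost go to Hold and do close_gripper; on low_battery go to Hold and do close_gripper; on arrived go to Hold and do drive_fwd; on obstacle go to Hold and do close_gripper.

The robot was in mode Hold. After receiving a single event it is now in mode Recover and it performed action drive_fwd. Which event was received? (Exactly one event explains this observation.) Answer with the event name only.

try obstacle: (Hold, obstacle) → (Retreat, close_gripper)
try low_battery: (Hold, low_battery) → (Recover, drive_fwd)  ← matches
try target_lost: (Hold, target_lost) → (Standby, drive_fwd)
try arrived: (Hold, arrived) → (Standby, close_gripper)

low_battery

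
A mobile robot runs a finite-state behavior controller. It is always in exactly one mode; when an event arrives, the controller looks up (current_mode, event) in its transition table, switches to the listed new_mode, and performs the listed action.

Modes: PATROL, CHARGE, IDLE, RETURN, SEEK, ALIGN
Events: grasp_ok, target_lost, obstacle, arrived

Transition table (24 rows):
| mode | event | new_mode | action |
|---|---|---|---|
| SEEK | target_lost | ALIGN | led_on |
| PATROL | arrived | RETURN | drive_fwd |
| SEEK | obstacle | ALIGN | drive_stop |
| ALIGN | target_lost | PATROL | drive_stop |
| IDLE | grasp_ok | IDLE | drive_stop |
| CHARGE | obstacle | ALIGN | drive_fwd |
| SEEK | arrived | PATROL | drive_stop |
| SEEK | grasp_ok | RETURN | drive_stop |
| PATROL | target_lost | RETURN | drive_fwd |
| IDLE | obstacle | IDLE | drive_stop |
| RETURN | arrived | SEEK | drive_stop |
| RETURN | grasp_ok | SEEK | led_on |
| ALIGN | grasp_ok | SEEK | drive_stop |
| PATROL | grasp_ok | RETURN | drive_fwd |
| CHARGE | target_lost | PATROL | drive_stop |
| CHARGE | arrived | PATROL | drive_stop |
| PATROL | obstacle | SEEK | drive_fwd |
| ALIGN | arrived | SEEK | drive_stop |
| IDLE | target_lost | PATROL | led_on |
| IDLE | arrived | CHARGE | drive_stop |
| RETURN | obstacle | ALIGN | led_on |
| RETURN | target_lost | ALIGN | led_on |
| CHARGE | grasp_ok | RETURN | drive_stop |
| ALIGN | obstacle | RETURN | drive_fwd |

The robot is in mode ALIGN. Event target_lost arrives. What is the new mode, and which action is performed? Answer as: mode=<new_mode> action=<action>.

current mode = ALIGN; filter table to that mode:
  (ALIGN, target_lost) → (PATROL, drive_stop)  ← event matches
  (ALIGN, grasp_ok) → (SEEK, drive_stop)
  (ALIGN, arrived) → (SEEK, drive_stop)
  (ALIGN, obstacle) → (RETURN, drive_fwd)
event = target_lost selects (PATROL, drive_stop)

mode=PATROL action=drive_stop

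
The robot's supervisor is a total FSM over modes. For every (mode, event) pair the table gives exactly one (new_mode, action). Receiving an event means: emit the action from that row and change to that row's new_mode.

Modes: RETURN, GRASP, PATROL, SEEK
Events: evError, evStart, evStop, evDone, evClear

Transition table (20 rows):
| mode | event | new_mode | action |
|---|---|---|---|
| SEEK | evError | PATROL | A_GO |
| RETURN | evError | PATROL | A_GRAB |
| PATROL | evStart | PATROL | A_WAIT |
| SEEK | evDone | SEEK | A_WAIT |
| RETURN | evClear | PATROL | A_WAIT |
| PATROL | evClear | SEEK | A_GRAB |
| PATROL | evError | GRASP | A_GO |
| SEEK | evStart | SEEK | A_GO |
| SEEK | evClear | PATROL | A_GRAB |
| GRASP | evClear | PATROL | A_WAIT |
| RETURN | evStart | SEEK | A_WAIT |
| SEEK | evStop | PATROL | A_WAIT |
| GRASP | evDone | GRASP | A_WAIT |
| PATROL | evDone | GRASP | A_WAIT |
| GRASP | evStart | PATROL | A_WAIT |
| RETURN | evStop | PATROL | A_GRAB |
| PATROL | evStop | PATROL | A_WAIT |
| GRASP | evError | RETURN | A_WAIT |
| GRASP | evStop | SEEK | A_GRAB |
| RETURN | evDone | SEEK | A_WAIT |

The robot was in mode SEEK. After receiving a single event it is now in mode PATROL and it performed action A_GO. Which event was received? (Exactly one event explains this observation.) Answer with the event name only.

evError

try evError: (SEEK, evError) → (PATROL, A_GO)  ← matches
try evStart: (SEEK, evStart) → (SEEK, A_GO)
try evStop: (SEEK, evStop) → (PATROL, A_WAIT)
try evDone: (SEEK, evDone) → (SEEK, A_WAIT)
try evClear: (SEEK, evClear) → (PATROL, A_GRAB)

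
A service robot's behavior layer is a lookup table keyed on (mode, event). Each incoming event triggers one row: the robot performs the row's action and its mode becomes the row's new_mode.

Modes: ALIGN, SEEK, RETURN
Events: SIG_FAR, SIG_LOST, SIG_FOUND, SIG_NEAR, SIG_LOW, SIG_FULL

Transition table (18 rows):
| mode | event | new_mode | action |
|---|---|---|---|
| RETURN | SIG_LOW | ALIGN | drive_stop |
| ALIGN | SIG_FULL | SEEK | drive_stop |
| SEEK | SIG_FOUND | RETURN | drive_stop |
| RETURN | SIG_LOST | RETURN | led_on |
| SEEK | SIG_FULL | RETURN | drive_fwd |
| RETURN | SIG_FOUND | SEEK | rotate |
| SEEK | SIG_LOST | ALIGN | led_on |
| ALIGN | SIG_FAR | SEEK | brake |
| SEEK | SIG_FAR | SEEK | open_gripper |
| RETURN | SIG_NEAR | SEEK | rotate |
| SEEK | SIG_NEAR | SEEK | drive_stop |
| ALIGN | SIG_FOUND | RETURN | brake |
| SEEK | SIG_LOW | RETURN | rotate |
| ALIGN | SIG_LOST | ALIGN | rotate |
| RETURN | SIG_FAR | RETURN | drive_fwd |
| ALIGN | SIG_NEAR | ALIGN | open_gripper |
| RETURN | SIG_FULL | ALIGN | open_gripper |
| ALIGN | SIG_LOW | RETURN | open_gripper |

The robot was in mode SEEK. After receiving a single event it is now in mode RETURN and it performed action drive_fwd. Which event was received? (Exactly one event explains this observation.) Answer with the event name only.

try SIG_FAR: (SEEK, SIG_FAR) → (SEEK, open_gripper)
try SIG_LOST: (SEEK, SIG_LOST) → (ALIGN, led_on)
try SIG_FOUND: (SEEK, SIG_FOUND) → (RETURN, drive_stop)
try SIG_NEAR: (SEEK, SIG_NEAR) → (SEEK, drive_stop)
try SIG_LOW: (SEEK, SIG_LOW) → (RETURN, rotate)
try SIG_FULL: (SEEK, SIG_FULL) → (RETURN, drive_fwd)  ← matches

SIG_FULL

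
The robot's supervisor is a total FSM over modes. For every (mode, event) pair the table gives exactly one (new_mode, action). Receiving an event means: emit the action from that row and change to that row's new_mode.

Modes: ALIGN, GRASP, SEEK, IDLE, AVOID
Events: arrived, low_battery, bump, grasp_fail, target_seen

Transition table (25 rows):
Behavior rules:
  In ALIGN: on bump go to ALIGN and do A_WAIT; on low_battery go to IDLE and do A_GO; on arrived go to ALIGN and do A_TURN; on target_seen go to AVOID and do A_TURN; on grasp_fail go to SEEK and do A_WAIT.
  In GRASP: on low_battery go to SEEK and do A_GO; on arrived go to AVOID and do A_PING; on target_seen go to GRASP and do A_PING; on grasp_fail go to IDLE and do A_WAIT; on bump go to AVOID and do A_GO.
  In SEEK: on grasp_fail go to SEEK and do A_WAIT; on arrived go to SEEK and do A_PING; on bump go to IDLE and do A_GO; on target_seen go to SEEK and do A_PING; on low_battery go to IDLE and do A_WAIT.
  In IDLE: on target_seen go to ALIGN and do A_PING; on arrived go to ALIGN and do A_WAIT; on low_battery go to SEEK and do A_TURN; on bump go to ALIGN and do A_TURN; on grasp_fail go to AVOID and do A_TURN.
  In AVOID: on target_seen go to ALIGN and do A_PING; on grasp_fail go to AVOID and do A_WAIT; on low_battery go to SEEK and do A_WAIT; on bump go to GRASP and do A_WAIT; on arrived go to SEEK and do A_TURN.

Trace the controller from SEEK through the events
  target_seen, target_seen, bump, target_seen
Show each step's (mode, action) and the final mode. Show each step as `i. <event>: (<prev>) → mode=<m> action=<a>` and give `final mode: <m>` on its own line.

final mode: ALIGN

1. target_seen: (SEEK) → mode=SEEK action=A_PING
2. target_seen: (SEEK) → mode=SEEK action=A_PING
3. bump: (SEEK) → mode=IDLE action=A_GO
4. target_seen: (IDLE) → mode=ALIGN action=A_PING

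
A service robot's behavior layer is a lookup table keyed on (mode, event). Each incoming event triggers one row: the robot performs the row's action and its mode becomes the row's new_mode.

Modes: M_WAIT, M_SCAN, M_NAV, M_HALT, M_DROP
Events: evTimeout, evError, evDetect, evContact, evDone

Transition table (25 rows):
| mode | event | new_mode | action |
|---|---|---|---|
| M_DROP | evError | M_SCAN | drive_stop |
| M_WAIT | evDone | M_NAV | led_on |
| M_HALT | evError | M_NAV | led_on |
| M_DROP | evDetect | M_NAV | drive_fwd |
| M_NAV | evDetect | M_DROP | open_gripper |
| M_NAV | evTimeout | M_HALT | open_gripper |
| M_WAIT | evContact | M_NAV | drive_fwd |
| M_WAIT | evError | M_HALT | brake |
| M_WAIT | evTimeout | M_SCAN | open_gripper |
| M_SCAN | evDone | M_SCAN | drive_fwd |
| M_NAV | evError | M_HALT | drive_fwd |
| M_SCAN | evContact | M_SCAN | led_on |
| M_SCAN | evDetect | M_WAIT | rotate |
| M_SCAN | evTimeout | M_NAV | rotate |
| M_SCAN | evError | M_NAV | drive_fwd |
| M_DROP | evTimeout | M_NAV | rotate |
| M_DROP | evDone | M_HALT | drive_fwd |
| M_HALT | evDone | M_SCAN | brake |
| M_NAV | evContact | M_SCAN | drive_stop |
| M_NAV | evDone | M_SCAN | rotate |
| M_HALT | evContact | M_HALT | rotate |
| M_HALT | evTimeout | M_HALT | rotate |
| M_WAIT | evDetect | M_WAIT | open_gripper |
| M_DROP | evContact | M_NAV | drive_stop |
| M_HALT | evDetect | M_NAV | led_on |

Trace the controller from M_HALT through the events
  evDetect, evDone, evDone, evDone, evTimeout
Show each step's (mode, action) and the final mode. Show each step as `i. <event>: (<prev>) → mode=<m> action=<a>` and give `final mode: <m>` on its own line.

1. evDetect: (M_HALT) → mode=M_NAV action=led_on
2. evDone: (M_NAV) → mode=M_SCAN action=rotate
3. evDone: (M_SCAN) → mode=M_SCAN action=drive_fwd
4. evDone: (M_SCAN) → mode=M_SCAN action=drive_fwd
5. evTimeout: (M_SCAN) → mode=M_NAV action=rotate

final mode: M_NAV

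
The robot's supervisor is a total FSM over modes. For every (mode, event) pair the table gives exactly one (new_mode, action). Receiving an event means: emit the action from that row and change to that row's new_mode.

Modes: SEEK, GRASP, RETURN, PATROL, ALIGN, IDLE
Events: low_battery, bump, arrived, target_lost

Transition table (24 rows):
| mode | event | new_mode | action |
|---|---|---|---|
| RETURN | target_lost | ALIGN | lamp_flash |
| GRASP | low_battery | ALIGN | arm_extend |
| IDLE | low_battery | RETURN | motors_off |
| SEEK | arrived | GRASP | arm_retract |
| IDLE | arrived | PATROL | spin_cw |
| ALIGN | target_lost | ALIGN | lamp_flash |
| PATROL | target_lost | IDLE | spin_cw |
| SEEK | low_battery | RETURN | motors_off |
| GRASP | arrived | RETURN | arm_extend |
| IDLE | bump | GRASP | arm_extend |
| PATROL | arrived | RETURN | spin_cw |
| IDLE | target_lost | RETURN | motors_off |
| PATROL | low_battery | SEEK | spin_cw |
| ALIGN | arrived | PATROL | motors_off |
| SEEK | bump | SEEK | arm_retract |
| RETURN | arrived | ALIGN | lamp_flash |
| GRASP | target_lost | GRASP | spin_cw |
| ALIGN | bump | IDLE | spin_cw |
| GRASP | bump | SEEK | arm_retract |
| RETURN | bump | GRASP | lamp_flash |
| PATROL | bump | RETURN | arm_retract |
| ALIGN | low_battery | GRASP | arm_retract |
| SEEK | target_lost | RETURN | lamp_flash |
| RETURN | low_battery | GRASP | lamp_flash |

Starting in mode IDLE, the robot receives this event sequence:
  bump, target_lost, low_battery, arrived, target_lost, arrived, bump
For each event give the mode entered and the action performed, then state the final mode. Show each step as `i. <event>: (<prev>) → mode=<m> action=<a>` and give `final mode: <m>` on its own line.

1. bump: (IDLE) → mode=GRASP action=arm_extend
2. target_lost: (GRASP) → mode=GRASP action=spin_cw
3. low_battery: (GRASP) → mode=ALIGN action=arm_extend
4. arrived: (ALIGN) → mode=PATROL action=motors_off
5. target_lost: (PATROL) → mode=IDLE action=spin_cw
6. arrived: (IDLE) → mode=PATROL action=spin_cw
7. bump: (PATROL) → mode=RETURN action=arm_retract

final mode: RETURN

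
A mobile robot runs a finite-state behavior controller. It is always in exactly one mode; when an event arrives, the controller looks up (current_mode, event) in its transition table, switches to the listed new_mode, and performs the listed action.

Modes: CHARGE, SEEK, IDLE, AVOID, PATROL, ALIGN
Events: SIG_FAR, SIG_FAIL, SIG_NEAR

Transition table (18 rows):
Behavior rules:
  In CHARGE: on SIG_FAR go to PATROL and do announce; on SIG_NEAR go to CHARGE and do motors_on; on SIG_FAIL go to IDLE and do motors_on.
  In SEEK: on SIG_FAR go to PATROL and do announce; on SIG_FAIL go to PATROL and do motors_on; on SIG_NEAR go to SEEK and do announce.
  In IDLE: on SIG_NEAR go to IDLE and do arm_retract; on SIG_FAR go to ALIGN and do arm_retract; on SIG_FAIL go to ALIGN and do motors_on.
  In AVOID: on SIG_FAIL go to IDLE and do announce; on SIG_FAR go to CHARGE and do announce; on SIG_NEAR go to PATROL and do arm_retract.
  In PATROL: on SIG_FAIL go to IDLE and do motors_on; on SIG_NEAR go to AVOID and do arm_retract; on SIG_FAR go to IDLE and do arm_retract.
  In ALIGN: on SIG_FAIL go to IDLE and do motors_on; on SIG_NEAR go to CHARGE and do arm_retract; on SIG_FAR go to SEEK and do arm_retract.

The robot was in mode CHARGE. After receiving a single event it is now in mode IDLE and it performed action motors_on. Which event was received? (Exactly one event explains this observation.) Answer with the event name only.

try SIG_FAR: (CHARGE, SIG_FAR) → (PATROL, announce)
try SIG_FAIL: (CHARGE, SIG_FAIL) → (IDLE, motors_on)  ← matches
try SIG_NEAR: (CHARGE, SIG_NEAR) → (CHARGE, motors_on)

SIG_FAIL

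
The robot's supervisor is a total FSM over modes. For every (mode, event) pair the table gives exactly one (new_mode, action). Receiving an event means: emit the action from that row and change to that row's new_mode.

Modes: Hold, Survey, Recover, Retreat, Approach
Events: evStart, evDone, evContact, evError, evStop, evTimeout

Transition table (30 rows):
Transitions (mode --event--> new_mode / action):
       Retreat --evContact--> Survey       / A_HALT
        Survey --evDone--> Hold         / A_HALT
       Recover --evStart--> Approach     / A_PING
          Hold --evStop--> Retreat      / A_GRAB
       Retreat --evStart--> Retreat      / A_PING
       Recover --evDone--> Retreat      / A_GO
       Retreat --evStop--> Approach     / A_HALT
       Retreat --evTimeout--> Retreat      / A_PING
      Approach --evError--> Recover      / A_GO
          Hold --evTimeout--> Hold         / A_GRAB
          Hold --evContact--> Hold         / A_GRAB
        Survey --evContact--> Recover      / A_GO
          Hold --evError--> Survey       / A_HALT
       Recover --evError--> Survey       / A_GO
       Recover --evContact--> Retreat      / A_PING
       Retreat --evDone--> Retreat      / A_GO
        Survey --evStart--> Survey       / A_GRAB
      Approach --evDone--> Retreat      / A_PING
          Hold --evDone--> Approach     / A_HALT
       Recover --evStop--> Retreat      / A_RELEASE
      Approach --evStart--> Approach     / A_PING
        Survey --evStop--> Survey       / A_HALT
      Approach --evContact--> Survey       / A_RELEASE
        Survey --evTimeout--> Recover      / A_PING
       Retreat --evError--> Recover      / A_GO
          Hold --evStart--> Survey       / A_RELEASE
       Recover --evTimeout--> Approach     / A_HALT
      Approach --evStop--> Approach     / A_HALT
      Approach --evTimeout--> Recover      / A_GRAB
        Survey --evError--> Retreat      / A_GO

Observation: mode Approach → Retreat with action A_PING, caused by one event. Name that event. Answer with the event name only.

evDone

try evStart: (Approach, evStart) → (Approach, A_PING)
try evDone: (Approach, evDone) → (Retreat, A_PING)  ← matches
try evContact: (Approach, evContact) → (Survey, A_RELEASE)
try evError: (Approach, evError) → (Recover, A_GO)
try evStop: (Approach, evStop) → (Approach, A_HALT)
try evTimeout: (Approach, evTimeout) → (Recover, A_GRAB)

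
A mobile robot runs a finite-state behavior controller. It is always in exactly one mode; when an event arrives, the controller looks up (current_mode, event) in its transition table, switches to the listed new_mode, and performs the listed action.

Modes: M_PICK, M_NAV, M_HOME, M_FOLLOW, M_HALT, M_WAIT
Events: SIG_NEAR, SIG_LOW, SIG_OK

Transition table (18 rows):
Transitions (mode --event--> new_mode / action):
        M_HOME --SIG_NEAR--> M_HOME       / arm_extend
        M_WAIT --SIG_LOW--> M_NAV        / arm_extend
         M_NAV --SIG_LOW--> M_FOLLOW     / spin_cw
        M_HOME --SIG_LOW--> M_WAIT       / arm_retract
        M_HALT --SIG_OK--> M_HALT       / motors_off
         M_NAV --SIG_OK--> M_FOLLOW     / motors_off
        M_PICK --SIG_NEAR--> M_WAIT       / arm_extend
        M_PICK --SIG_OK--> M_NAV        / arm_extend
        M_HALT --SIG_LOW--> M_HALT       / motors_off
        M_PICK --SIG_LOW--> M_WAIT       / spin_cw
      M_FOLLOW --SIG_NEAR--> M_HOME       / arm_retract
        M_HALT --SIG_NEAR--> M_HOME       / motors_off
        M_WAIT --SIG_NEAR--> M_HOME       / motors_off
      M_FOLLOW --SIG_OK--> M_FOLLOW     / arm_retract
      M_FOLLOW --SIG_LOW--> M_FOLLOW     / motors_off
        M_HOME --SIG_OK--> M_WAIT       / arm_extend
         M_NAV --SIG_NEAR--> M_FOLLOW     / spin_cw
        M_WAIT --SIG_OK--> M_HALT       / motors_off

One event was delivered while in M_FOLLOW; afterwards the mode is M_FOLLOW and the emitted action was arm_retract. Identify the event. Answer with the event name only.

SIG_OK

try SIG_NEAR: (M_FOLLOW, SIG_NEAR) → (M_HOME, arm_retract)
try SIG_LOW: (M_FOLLOW, SIG_LOW) → (M_FOLLOW, motors_off)
try SIG_OK: (M_FOLLOW, SIG_OK) → (M_FOLLOW, arm_retract)  ← matches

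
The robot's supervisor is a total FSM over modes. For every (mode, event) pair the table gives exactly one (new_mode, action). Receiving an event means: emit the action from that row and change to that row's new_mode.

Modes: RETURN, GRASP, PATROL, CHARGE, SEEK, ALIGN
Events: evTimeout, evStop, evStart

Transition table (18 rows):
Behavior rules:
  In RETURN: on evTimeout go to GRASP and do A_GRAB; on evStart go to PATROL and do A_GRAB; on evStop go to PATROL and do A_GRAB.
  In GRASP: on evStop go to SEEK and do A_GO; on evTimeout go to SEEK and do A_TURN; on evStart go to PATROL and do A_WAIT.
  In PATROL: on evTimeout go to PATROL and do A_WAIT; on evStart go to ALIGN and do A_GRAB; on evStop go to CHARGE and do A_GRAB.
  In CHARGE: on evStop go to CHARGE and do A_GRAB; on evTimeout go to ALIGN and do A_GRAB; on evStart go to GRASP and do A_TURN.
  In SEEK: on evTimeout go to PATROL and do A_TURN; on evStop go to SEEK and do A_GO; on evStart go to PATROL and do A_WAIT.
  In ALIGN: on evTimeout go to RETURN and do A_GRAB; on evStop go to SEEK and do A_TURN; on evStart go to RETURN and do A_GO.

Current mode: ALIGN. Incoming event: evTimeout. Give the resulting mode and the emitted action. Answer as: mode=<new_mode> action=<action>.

mode=RETURN action=A_GRAB

current mode = ALIGN; filter table to that mode:
  (ALIGN, evTimeout) → (RETURN, A_GRAB)  ← event matches
  (ALIGN, evStop) → (SEEK, A_TURN)
  (ALIGN, evStart) → (RETURN, A_GO)
event = evTimeout selects (RETURN, A_GRAB)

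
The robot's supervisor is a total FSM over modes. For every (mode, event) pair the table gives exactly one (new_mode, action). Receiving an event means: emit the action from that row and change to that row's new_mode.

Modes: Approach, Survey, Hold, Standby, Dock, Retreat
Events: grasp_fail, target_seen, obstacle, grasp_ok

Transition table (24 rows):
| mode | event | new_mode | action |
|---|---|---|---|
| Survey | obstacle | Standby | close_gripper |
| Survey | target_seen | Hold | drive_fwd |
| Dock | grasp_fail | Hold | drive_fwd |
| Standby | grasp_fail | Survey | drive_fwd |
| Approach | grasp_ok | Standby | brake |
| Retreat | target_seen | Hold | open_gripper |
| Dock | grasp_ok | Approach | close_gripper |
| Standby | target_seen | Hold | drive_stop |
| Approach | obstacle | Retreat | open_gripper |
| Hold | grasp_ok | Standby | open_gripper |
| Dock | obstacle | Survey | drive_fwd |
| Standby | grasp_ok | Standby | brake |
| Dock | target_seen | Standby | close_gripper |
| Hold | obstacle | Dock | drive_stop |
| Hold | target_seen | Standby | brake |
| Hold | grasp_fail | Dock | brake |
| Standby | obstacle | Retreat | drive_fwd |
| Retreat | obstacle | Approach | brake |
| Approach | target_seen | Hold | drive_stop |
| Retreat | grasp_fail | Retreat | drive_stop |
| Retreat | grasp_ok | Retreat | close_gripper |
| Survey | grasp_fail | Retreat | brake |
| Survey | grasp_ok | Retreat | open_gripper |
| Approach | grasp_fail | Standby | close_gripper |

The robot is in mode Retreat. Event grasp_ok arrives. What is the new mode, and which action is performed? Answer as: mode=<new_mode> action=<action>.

current mode = Retreat; filter table to that mode:
  (Retreat, target_seen) → (Hold, open_gripper)
  (Retreat, obstacle) → (Approach, brake)
  (Retreat, grasp_fail) → (Retreat, drive_stop)
  (Retreat, grasp_ok) → (Retreat, close_gripper)  ← event matches
event = grasp_ok selects (Retreat, close_gripper)

mode=Retreat action=close_gripper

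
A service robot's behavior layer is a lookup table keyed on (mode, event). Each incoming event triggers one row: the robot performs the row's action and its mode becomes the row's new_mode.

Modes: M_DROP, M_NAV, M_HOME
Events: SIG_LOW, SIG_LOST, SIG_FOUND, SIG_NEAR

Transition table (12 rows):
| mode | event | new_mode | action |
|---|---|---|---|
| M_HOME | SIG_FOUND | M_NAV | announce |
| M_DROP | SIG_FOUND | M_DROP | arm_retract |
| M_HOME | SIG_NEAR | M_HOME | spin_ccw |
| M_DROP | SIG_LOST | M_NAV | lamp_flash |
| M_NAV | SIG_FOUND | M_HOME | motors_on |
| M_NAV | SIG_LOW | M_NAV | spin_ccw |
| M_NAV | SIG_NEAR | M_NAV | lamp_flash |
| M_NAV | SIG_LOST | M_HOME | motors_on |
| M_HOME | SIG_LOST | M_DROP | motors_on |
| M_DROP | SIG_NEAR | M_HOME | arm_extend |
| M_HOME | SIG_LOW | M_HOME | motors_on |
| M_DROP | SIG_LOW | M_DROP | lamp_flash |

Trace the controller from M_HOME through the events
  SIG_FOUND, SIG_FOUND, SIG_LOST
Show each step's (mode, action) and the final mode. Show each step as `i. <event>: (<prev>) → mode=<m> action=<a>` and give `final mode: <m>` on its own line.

final mode: M_DROP

1. SIG_FOUND: (M_HOME) → mode=M_NAV action=announce
2. SIG_FOUND: (M_NAV) → mode=M_HOME action=motors_on
3. SIG_LOST: (M_HOME) → mode=M_DROP action=motors_on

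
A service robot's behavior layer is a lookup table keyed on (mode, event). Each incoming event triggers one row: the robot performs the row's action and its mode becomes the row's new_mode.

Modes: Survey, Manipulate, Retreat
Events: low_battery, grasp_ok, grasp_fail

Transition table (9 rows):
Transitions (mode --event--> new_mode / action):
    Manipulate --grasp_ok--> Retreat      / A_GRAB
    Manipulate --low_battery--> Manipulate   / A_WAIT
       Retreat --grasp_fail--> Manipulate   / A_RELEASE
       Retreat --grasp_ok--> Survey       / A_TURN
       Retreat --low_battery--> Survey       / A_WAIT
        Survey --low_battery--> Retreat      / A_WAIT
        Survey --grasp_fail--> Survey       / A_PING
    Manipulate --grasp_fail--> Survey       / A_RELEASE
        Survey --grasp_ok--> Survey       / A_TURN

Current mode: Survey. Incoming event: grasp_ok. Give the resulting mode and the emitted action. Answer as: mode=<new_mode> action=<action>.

mode=Survey action=A_TURN

current mode = Survey; filter table to that mode:
  (Survey, low_battery) → (Retreat, A_WAIT)
  (Survey, grasp_fail) → (Survey, A_PING)
  (Survey, grasp_ok) → (Survey, A_TURN)  ← event matches
event = grasp_ok selects (Survey, A_TURN)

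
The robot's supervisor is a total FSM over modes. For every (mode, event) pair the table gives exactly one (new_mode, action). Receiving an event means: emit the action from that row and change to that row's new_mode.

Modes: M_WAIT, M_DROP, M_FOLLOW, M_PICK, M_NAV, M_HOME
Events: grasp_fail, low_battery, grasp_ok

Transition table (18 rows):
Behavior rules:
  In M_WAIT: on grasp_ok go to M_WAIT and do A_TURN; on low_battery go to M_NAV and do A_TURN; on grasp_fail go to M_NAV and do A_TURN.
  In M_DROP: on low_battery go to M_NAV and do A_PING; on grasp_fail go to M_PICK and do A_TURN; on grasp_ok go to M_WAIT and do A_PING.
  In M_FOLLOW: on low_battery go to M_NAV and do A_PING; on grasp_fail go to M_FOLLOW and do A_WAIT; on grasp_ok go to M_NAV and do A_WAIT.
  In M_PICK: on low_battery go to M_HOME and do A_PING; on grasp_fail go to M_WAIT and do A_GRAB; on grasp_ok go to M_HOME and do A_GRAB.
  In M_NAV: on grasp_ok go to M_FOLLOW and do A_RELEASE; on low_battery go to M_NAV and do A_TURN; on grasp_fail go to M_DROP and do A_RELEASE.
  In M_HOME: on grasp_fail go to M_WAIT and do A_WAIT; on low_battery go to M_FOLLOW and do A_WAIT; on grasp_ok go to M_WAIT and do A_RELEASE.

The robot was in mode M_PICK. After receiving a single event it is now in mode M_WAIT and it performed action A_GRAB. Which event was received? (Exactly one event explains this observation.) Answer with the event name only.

grasp_fail

try grasp_fail: (M_PICK, grasp_fail) → (M_WAIT, A_GRAB)  ← matches
try low_battery: (M_PICK, low_battery) → (M_HOME, A_PING)
try grasp_ok: (M_PICK, grasp_ok) → (M_HOME, A_GRAB)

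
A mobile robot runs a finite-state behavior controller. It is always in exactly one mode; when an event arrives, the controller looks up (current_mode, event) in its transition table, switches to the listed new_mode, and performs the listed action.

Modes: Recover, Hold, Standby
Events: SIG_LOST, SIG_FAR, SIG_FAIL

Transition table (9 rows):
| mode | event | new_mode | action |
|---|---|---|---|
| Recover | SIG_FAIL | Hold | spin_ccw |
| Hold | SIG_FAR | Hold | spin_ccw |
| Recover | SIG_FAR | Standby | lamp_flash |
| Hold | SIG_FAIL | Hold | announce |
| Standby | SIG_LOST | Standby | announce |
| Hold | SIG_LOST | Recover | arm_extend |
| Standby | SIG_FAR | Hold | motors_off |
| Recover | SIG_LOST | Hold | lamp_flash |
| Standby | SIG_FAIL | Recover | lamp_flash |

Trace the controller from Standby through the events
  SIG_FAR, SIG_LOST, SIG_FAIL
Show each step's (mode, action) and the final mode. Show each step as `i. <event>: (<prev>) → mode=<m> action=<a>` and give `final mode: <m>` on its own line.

1. SIG_FAR: (Standby) → mode=Hold action=motors_off
2. SIG_LOST: (Hold) → mode=Recover action=arm_extend
3. SIG_FAIL: (Recover) → mode=Hold action=spin_ccw

final mode: Hold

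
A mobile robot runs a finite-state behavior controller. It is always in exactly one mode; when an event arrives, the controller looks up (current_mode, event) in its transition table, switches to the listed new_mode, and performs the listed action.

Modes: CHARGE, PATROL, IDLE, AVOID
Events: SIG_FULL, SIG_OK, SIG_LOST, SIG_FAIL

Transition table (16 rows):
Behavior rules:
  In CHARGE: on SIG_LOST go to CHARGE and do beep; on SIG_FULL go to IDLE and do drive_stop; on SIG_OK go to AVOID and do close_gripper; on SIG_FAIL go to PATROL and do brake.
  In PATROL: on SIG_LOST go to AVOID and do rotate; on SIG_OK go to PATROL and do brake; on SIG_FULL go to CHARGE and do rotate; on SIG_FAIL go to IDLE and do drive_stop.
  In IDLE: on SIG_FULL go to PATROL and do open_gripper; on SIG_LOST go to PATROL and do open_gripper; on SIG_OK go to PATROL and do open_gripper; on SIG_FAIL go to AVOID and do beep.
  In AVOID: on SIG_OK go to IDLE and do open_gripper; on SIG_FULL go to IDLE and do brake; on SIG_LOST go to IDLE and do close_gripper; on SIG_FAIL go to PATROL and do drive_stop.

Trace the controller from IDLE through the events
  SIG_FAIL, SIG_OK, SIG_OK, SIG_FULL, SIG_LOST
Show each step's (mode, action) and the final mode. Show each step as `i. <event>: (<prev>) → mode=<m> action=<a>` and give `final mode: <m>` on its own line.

final mode: CHARGE

1. SIG_FAIL: (IDLE) → mode=AVOID action=beep
2. SIG_OK: (AVOID) → mode=IDLE action=open_gripper
3. SIG_OK: (IDLE) → mode=PATROL action=open_gripper
4. SIG_FULL: (PATROL) → mode=CHARGE action=rotate
5. SIG_LOST: (CHARGE) → mode=CHARGE action=beep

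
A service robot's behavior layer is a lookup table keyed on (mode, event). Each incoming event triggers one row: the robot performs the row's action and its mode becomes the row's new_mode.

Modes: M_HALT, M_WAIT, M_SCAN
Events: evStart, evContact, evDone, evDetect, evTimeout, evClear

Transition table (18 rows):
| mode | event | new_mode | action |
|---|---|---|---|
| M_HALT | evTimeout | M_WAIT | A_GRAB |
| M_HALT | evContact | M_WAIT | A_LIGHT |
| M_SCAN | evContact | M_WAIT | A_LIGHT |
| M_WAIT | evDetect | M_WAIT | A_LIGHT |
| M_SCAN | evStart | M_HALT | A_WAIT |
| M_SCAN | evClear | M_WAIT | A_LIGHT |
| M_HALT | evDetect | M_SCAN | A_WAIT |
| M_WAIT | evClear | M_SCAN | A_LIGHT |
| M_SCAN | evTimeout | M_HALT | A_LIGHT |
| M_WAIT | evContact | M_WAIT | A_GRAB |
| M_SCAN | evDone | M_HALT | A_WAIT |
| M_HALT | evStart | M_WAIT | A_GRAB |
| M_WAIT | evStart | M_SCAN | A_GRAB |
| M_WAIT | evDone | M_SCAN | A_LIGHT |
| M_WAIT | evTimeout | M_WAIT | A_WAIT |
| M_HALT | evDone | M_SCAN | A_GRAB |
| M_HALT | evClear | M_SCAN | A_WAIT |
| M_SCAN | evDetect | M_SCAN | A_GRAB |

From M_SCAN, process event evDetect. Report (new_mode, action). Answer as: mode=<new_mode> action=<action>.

current mode = M_SCAN; filter table to that mode:
  (M_SCAN, evContact) → (M_WAIT, A_LIGHT)
  (M_SCAN, evStart) → (M_HALT, A_WAIT)
  (M_SCAN, evClear) → (M_WAIT, A_LIGHT)
  (M_SCAN, evTimeout) → (M_HALT, A_LIGHT)
  (M_SCAN, evDone) → (M_HALT, A_WAIT)
  (M_SCAN, evDetect) → (M_SCAN, A_GRAB)  ← event matches
event = evDetect selects (M_SCAN, A_GRAB)

mode=M_SCAN action=A_GRAB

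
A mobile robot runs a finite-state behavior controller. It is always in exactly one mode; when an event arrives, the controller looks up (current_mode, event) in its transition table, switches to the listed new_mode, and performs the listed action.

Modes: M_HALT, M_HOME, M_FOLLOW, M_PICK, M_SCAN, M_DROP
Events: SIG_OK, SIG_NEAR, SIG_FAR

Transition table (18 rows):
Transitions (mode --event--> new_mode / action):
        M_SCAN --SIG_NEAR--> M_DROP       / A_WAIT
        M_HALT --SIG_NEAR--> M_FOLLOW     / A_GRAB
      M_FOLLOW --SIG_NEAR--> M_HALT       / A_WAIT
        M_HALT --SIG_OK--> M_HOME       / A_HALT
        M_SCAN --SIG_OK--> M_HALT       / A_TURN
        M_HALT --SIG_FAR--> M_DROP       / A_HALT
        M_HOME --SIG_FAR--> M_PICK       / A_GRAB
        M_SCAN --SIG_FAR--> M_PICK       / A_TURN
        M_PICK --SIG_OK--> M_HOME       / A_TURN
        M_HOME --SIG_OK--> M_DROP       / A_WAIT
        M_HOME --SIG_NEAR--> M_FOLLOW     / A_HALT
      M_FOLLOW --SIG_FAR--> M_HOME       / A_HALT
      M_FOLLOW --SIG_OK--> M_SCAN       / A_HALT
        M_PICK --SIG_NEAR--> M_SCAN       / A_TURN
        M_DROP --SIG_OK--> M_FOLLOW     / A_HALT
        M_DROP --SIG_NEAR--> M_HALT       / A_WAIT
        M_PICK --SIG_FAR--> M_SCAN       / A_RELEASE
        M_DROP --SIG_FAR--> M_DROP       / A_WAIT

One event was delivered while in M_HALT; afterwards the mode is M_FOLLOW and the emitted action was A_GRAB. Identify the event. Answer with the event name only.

try SIG_OK: (M_HALT, SIG_OK) → (M_HOME, A_HALT)
try SIG_NEAR: (M_HALT, SIG_NEAR) → (M_FOLLOW, A_GRAB)  ← matches
try SIG_FAR: (M_HALT, SIG_FAR) → (M_DROP, A_HALT)

SIG_NEAR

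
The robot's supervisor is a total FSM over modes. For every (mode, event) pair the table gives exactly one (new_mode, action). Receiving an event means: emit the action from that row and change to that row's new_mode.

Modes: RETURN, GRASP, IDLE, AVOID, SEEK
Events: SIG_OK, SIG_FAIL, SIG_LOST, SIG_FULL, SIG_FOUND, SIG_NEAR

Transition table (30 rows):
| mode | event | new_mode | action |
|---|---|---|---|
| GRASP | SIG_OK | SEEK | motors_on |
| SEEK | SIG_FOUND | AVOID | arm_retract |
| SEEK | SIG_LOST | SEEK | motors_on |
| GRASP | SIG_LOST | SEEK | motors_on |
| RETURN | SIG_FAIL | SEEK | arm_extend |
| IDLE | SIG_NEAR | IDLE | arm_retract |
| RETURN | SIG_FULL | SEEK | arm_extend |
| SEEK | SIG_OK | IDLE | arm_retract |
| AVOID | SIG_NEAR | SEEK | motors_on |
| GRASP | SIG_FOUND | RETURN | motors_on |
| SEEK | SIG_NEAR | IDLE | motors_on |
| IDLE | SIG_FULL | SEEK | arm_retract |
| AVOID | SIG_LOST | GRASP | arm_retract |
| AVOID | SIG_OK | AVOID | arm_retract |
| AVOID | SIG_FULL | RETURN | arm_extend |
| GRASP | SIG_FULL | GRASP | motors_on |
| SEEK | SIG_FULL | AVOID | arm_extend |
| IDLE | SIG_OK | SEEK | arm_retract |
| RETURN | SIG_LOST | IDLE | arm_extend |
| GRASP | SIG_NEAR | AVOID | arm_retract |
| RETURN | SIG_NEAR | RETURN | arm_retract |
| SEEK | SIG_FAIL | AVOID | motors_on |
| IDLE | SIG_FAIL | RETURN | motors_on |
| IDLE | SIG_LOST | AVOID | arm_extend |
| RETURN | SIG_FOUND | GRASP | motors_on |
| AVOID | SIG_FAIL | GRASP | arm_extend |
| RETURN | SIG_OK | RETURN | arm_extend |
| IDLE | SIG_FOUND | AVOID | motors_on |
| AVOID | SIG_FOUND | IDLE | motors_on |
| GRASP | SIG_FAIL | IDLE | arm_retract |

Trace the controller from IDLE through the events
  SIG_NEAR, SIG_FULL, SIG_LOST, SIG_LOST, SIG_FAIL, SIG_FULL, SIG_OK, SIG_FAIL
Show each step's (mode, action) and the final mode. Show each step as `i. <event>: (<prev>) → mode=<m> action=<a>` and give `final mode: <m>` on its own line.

final mode: SEEK

1. SIG_NEAR: (IDLE) → mode=IDLE action=arm_retract
2. SIG_FULL: (IDLE) → mode=SEEK action=arm_retract
3. SIG_LOST: (SEEK) → mode=SEEK action=motors_on
4. SIG_LOST: (SEEK) → mode=SEEK action=motors_on
5. SIG_FAIL: (SEEK) → mode=AVOID action=motors_on
6. SIG_FULL: (AVOID) → mode=RETURN action=arm_extend
7. SIG_OK: (RETURN) → mode=RETURN action=arm_extend
8. SIG_FAIL: (RETURN) → mode=SEEK action=arm_extend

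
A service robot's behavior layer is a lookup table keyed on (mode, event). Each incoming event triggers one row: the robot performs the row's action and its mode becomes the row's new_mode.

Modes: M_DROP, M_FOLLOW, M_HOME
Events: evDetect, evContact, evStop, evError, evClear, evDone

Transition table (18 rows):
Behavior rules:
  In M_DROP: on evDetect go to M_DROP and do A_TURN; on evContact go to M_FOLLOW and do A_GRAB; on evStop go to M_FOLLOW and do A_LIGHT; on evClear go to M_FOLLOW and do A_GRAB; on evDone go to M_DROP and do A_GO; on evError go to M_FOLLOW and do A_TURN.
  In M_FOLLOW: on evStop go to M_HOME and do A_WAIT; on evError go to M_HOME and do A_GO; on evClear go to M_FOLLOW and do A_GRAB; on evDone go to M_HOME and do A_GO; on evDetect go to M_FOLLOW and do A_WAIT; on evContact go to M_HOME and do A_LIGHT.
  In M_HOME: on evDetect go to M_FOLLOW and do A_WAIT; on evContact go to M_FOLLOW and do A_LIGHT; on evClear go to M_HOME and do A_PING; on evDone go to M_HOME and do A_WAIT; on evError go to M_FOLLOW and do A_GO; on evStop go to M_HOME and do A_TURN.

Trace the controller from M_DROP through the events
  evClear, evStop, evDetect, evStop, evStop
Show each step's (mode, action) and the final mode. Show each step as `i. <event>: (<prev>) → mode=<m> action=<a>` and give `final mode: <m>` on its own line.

1. evClear: (M_DROP) → mode=M_FOLLOW action=A_GRAB
2. evStop: (M_FOLLOW) → mode=M_HOME action=A_WAIT
3. evDetect: (M_HOME) → mode=M_FOLLOW action=A_WAIT
4. evStop: (M_FOLLOW) → mode=M_HOME action=A_WAIT
5. evStop: (M_HOME) → mode=M_HOME action=A_TURN

final mode: M_HOME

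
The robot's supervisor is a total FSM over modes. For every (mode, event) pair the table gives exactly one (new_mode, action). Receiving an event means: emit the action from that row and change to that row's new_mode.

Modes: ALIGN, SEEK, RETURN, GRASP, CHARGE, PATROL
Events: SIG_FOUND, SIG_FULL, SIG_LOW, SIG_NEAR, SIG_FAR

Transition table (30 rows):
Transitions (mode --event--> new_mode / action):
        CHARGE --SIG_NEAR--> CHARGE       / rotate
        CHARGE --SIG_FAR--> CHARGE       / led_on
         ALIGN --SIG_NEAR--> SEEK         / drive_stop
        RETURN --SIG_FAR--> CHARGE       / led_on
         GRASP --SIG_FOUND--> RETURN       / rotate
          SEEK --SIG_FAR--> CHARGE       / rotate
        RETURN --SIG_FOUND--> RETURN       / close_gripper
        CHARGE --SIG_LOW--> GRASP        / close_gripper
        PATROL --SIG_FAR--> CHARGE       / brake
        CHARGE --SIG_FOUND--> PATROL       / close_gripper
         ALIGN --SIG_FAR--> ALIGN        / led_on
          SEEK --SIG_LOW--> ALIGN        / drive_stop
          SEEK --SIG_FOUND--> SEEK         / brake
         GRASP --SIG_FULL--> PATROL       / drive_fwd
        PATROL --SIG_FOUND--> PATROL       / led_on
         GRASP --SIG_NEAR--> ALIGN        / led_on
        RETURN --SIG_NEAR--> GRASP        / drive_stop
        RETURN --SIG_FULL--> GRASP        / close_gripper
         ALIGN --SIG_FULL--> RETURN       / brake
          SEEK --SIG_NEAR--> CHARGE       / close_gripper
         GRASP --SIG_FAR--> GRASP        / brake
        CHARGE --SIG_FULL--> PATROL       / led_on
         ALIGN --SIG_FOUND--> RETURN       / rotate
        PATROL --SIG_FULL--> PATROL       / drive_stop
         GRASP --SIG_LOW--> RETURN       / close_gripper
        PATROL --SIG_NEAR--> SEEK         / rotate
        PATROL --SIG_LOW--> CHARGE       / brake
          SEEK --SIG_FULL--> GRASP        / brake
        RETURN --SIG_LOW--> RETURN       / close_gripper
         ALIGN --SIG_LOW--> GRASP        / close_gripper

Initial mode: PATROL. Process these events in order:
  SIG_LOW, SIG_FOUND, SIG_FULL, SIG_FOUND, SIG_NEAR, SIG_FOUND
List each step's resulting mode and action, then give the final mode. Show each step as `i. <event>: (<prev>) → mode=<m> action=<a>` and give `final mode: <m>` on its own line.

final mode: SEEK

1. SIG_LOW: (PATROL) → mode=CHARGE action=brake
2. SIG_FOUND: (CHARGE) → mode=PATROL action=close_gripper
3. SIG_FULL: (PATROL) → mode=PATROL action=drive_stop
4. SIG_FOUND: (PATROL) → mode=PATROL action=led_on
5. SIG_NEAR: (PATROL) → mode=SEEK action=rotate
6. SIG_FOUND: (SEEK) → mode=SEEK action=brake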